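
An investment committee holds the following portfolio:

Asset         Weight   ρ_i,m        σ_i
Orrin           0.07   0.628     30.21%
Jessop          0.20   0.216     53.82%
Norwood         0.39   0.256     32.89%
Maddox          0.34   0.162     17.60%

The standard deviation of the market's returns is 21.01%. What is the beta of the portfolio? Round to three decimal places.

β_Orrin = 0.628 × 30.21% / 21.01% = 0.9030
β_Jessop = 0.216 × 53.82% / 21.01% = 0.5533
β_Norwood = 0.256 × 32.89% / 21.01% = 0.4008
β_Maddox = 0.162 × 17.60% / 21.01% = 0.1357
β_P = Σ w_i β_i = 0.07×0.9030 + 0.20×0.5533 + 0.39×0.4008 + 0.34×0.1357 = 0.3763

0.376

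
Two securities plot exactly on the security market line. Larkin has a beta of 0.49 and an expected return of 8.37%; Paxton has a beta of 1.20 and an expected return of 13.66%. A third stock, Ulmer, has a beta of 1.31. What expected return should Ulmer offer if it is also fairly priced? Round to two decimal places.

14.48%

MRP (SML slope) = (13.66% − 8.37%) / (1.20 − 0.49) = 5.29% / 0.71 = 7.4507%
R_f (intercept) = 8.37% − 0.49 × 7.4507% = 4.7192%
E(R_Ulmer) = R_f + β × MRP = 4.7192% + 1.31 × 7.4507% = 14.48%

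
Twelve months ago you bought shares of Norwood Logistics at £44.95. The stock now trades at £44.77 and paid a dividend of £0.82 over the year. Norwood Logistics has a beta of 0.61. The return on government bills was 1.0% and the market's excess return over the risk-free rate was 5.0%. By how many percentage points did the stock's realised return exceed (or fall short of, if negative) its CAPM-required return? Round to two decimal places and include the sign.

-2.63%

Realised HPR = (P1 + D1 − P0) / P0 = (44.77 + 0.82 − 44.95) / 44.95 = 0.64 / 44.95 = 1.4238%
CAPM required = R_f + β·MRP = 1.0% + 0.61 × 5.0% = 4.0500%
α = realised − required = 1.4238% − 4.0500% = -2.63%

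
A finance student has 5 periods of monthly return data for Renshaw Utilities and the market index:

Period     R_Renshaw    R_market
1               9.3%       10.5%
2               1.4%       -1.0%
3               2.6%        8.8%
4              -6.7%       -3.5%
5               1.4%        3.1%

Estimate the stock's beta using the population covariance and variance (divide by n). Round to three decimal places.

Mean R_i = (9.3 + 1.4 + 2.6 − 6.7 + 1.4) / 5 = 1.6000%
Mean R_m = (10.5 − 1.0 + 8.8 − 3.5 + 3.1) / 5 = 3.5800%
Σ(R_i − R̄_i)(R_m − R̄_m) = 118.2800  ⇒  Cov = 118.2800 / 5 = 23.6560
Σ(R_m − R̄_m)² = 146.4680  ⇒  Var(R_m) = 146.4680 / 5 = 29.2936
β = Cov / Var(R_m) = 23.6560 / 29.2936 = 0.8075

0.808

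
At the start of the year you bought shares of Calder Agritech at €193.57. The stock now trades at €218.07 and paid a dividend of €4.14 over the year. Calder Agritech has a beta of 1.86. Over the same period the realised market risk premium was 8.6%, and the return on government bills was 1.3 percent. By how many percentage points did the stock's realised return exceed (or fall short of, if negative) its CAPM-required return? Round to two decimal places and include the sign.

Realised HPR = (P1 + D1 − P0) / P0 = (218.07 + 4.14 − 193.57) / 193.57 = 28.64 / 193.57 = 14.7957%
CAPM required = R_f + β·MRP = 1.3% + 1.86 × 8.6% = 17.2960%
α = realised − required = 14.7957% − 17.2960% = -2.50%

-2.50%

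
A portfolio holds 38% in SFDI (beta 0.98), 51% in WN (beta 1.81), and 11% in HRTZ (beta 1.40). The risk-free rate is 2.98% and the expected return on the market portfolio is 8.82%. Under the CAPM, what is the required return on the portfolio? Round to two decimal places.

β_P = Σ w_i β_i = 0.38×0.98 + 0.51×1.81 + 0.11×1.40 = 1.4495
MRP = 8.82% − 2.98% = 5.84%
E(R_P) = R_f + β_P × MRP = 2.98% + 1.4495 × 5.84% = 11.45%

11.45%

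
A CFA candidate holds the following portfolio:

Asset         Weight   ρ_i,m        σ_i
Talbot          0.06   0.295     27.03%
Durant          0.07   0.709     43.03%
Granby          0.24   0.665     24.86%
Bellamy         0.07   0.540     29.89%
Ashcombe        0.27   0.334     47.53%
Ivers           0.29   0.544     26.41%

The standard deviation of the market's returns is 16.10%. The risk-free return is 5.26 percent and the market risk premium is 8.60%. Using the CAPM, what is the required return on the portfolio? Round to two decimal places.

β_Talbot = 0.295 × 27.03% / 16.10% = 0.4953
β_Durant = 0.709 × 43.03% / 16.10% = 1.8949
β_Granby = 0.665 × 24.86% / 16.10% = 1.0268
β_Bellamy = 0.540 × 29.89% / 16.10% = 1.0025
β_Ashcombe = 0.334 × 47.53% / 16.10% = 0.9860
β_Ivers = 0.544 × 26.41% / 16.10% = 0.8924
β_P = Σ w_i β_i = 0.06×0.4953 + 0.07×1.8949 + 0.24×1.0268 + 0.07×1.0025 + 0.27×0.9860 + 0.29×0.8924 = 1.0040
E(R_P) = R_f + β_P × MRP = 5.26% + 1.0040 × 8.60% = 13.89%

13.89%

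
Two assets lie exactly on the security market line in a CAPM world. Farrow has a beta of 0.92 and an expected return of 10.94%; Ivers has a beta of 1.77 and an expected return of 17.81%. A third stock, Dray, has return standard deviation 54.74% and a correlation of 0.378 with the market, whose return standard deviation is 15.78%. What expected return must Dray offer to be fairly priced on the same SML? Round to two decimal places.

14.10%

MRP = (17.81% − 10.94%) / (1.77 − 0.92) = 8.0824%
R_f = 10.94% − 0.92 × 8.0824% = 3.5042%
β_Dray = ρ·σ_i/σ_m = 0.378 × 54.74 / 15.78 = 1.3113
E(R_Dray) = R_f + β × MRP = 3.5042% + 1.3113 × 8.0824% = 14.10%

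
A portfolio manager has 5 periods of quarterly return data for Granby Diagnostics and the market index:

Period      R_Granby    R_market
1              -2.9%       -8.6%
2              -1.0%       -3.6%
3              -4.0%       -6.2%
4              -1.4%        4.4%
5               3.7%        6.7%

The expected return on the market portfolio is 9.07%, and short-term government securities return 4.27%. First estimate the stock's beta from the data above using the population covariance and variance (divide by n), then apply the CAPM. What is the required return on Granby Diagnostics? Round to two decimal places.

5.98%

Mean R_i = (-2.9 − 1.0 − 4.0 − 1.4 + 3.7) / 5 = -1.1200%
Mean R_m = (-8.6 − 3.6 − 6.2 + 4.4 + 6.7) / 5 = -1.4600%
Σ(R_i − R̄_i)(R_m − R̄_m) = 63.7940  ⇒  Cov = 63.7940 / 5 = 12.7588
Σ(R_m − R̄_m)² = 178.9520  ⇒  Var(R_m) = 178.9520 / 5 = 35.7904
β = Cov / Var(R_m) = 12.7588 / 35.7904 = 0.3565
MRP = 9.07% − 4.27% = 4.80%
E(R) = R_f + β × MRP = 4.27% + 0.3565 × 4.80% = 5.98%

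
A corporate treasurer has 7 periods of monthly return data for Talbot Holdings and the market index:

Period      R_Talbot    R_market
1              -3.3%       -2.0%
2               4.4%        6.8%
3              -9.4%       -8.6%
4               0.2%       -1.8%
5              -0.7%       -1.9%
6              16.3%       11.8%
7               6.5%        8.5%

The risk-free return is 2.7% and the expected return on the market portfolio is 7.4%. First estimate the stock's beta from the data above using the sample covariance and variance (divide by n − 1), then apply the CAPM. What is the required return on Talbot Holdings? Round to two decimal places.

Mean R_i = (-3.3 + 4.4 − 9.4 + 0.2 − 0.7 + 16.3 + 6.5) / 7 = 2.0000%
Mean R_m = (-2.0 + 6.8 − 8.6 − 1.8 − 1.9 + 11.8 + 8.5) / 7 = 1.8286%
Σ(R_i − R̄_i)(R_m − R̄_m) = 340.3200  ⇒  Cov = 340.3200 / 6 = 56.7200
Σ(R_m − R̄_m)² = 319.1343  ⇒  Var(R_m) = 319.1343 / 6 = 53.1891
β = Cov / Var(R_m) = 56.7200 / 53.1891 = 1.0664
MRP = 7.4% − 2.7% = 4.70%
E(R) = R_f + β × MRP = 2.7% + 1.0664 × 4.7% = 7.71%

7.71%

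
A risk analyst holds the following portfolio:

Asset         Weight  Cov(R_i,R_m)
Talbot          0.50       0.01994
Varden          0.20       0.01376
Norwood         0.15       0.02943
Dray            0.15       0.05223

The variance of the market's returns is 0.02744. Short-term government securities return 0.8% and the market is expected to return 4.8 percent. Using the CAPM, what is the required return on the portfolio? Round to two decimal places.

β_Talbot = 0.01994 / 0.02744 = 0.7267
β_Varden = 0.01376 / 0.02744 = 0.5015
β_Norwood = 0.02943 / 0.02744 = 1.0725
β_Dray = 0.05223 / 0.02744 = 1.9034
β_P = Σ w_i β_i = 0.50×0.7267 + 0.20×0.5015 + 0.15×1.0725 + 0.15×1.9034 = 0.9100
MRP = 4.8% − 0.8% = 4.00%
E(R_P) = R_f + β_P × MRP = 0.8% + 0.9100 × 4.0% = 4.44%

4.44%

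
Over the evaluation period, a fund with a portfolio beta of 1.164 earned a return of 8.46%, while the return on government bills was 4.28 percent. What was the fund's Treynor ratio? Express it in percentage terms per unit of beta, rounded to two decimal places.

Treynor = (R_P − R_f) / β_P = (8.46% − 4.28%) / 1.1640 = 4.18% / 1.1640 = 3.59%

3.59%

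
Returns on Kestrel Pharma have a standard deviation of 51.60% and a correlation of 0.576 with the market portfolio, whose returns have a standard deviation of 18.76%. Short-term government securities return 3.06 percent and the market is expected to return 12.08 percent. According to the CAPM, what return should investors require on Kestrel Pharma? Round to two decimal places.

β = ρ × σ_i / σ_m = 0.576 × 51.60% / 18.76% = 1.5843
MRP = 12.08% − 3.06% = 9.02%
E(R) = 3.06% + 1.5843 × 9.02% = 17.35%

17.35%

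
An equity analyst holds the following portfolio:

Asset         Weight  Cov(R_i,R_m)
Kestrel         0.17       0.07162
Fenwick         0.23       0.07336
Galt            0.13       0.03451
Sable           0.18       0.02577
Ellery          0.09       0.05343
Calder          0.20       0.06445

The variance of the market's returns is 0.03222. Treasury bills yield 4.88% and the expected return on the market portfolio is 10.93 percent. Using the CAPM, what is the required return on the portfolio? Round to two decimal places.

15.37%

β_Kestrel = 0.07162 / 0.03222 = 2.2228
β_Fenwick = 0.07336 / 0.03222 = 2.2768
β_Galt = 0.03451 / 0.03222 = 1.0711
β_Sable = 0.02577 / 0.03222 = 0.7998
β_Ellery = 0.05343 / 0.03222 = 1.6583
β_Calder = 0.06445 / 0.03222 = 2.0003
β_P = Σ w_i β_i = 0.17×2.2228 + 0.23×2.2768 + 0.13×1.0711 + 0.18×0.7998 + 0.09×1.6583 + 0.20×2.0003 = 1.7341
MRP = 10.93% − 4.88% = 6.05%
E(R_P) = R_f + β_P × MRP = 4.88% + 1.7341 × 6.05% = 15.37%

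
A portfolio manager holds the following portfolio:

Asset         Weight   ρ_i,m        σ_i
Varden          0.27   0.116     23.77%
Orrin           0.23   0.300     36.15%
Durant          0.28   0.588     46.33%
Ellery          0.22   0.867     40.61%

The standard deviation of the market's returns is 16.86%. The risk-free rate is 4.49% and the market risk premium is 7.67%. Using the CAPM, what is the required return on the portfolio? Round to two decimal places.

12.96%

β_Varden = 0.116 × 23.77% / 16.86% = 0.1635
β_Orrin = 0.300 × 36.15% / 16.86% = 0.6432
β_Durant = 0.588 × 46.33% / 16.86% = 1.6158
β_Ellery = 0.867 × 40.61% / 16.86% = 2.0883
β_P = Σ w_i β_i = 0.27×0.1635 + 0.23×0.6432 + 0.28×1.6158 + 0.22×2.0883 = 1.1039
E(R_P) = R_f + β_P × MRP = 4.49% + 1.1039 × 7.67% = 12.96%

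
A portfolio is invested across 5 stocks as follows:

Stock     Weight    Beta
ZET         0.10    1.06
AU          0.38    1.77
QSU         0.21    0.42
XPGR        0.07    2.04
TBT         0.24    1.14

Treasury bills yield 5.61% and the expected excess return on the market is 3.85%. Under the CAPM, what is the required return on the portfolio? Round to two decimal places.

10.55%

β_P = Σ w_i β_i = 0.10×1.06 + 0.38×1.77 + 0.21×0.42 + 0.07×2.04 + 0.24×1.14 = 1.2832
E(R_P) = R_f + β_P × MRP = 5.61% + 1.2832 × 3.85% = 10.55%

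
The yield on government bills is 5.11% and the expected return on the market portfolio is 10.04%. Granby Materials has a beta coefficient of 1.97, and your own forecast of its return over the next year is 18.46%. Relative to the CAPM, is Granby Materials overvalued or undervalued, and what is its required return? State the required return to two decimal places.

MRP = 10.04% − 5.11% = 4.93%
Required return = R_f + β·MRP = 5.11% + 1.97 × 4.93% = 14.82%
Forecast 18.46% > required 14.82% → the stock plots above the SML → undervalued.

Undervalued; required return 14.82%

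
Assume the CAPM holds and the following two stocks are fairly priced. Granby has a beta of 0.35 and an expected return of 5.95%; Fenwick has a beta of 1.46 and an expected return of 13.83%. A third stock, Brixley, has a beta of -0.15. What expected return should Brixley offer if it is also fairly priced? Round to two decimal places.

MRP (SML slope) = (13.83% − 5.95%) / (1.46 − 0.35) = 7.88% / 1.11 = 7.0991%
R_f (intercept) = 5.95% − 0.35 × 7.0991% = 3.4653%
E(R_Brixley) = R_f + β × MRP = 3.4653% + -0.15 × 7.0991% = 2.40%

2.40%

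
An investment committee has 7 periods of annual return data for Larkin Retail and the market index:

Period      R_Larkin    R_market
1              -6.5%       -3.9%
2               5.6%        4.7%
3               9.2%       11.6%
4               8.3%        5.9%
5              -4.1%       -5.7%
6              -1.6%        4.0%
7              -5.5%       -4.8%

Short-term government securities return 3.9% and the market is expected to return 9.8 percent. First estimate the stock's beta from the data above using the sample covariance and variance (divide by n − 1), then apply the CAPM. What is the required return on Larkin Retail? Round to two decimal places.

9.42%

Mean R_i = (-6.5 + 5.6 + 9.2 + 8.3 − 4.1 − 1.6 − 5.5) / 7 = 0.7714%
Mean R_m = (-3.9 + 4.7 + 11.6 + 5.9 − 5.7 + 4.0 − 4.8) / 7 = 1.6857%
Σ(R_i − R̄_i)(R_m − R̄_m) = 241.6271  ⇒  Cov = 241.6271 / 6 = 40.2712
Σ(R_m − R̄_m)² = 258.3086  ⇒  Var(R_m) = 258.3086 / 6 = 43.0514
β = Cov / Var(R_m) = 40.2712 / 43.0514 = 0.9354
MRP = 9.8% − 3.9% = 5.90%
E(R) = R_f + β × MRP = 3.9% + 0.9354 × 5.9% = 9.42%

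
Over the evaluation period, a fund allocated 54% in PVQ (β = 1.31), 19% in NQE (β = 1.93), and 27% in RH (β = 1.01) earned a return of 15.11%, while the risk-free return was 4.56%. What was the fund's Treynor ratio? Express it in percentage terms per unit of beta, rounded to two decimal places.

7.83%

β_P = 0.54×1.31 + 0.19×1.93 + 0.27×1.01 = 1.3468
Treynor = (R_P − R_f) / β_P = (15.11% − 4.56%) / 1.3468 = 10.55% / 1.3468 = 7.83%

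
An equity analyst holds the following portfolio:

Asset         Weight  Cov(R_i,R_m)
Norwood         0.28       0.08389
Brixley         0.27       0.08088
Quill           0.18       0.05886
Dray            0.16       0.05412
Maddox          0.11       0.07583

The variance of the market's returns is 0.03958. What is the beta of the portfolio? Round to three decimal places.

1.842

β_Norwood = 0.08389 / 0.03958 = 2.1195
β_Brixley = 0.08088 / 0.03958 = 2.0435
β_Quill = 0.05886 / 0.03958 = 1.4871
β_Dray = 0.05412 / 0.03958 = 1.3674
β_Maddox = 0.07583 / 0.03958 = 1.9159
β_P = Σ w_i β_i = 0.28×2.1195 + 0.27×2.0435 + 0.18×1.4871 + 0.16×1.3674 + 0.11×1.9159 = 1.8424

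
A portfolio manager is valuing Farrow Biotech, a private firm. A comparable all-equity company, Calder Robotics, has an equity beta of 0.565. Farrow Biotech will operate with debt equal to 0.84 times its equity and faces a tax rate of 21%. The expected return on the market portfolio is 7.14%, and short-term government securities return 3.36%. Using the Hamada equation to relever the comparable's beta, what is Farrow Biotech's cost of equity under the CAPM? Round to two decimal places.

6.91%

β_L = β_U × [1 + (1 − t)(D/E)] = 0.565 × [1 + (1 − 0.21) × 0.84]
    = 0.565 × [1 + 0.79 × 0.84] = 0.565 × 1.6636 = 0.9399
MRP = 7.14% − 3.36% = 3.78%
E(R) = R_f + β_L × MRP = 3.36% + 0.9399 × 3.78% = 6.91%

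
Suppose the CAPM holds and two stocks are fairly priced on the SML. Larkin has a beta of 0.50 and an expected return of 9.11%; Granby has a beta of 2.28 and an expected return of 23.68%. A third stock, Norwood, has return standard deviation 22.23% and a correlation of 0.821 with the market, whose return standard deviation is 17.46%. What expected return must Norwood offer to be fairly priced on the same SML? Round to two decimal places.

MRP = (23.68% − 9.11%) / (2.28 − 0.50) = 8.1854%
R_f = 9.11% − 0.50 × 8.1854% = 5.0173%
β_Norwood = ρ·σ_i/σ_m = 0.821 × 22.23 / 17.46 = 1.0453
E(R_Norwood) = R_f + β × MRP = 5.0173% + 1.0453 × 8.1854% = 13.57%

13.57%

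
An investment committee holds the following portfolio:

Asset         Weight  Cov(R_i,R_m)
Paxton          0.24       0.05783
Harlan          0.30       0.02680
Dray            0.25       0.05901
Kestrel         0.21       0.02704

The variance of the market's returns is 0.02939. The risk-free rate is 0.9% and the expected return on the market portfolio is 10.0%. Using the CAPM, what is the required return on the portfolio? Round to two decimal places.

β_Paxton = 0.05783 / 0.02939 = 1.9677
β_Harlan = 0.02680 / 0.02939 = 0.9119
β_Dray = 0.05901 / 0.02939 = 2.0078
β_Kestrel = 0.02704 / 0.02939 = 0.9200
β_P = Σ w_i β_i = 0.24×1.9677 + 0.30×0.9119 + 0.25×2.0078 + 0.21×0.9200 = 1.4410
MRP = 10.0% − 0.9% = 9.10%
E(R_P) = R_f + β_P × MRP = 0.9% + 1.4410 × 9.1% = 14.01%

14.01%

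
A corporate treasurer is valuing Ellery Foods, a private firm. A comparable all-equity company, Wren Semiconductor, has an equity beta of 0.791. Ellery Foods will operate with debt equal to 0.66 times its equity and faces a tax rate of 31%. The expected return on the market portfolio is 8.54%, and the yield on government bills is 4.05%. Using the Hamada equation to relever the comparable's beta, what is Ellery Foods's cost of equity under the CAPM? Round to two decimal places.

9.22%

β_L = β_U × [1 + (1 − t)(D/E)] = 0.791 × [1 + (1 − 0.31) × 0.66]
    = 0.791 × [1 + 0.69 × 0.66] = 0.791 × 1.4554 = 1.1512
MRP = 8.54% − 4.05% = 4.49%
E(R) = R_f + β_L × MRP = 4.05% + 1.1512 × 4.49% = 9.22%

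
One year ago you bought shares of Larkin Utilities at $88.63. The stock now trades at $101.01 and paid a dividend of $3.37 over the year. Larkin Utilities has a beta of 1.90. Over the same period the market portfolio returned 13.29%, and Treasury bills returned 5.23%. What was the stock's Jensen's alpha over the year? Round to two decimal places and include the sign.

Realised HPR = (P1 + D1 − P0) / P0 = (101.01 + 3.37 − 88.63) / 88.63 = 15.75 / 88.63 = 17.7705%
MRP = 13.29% − 5.23% = 8.06%
CAPM required = R_f + β·MRP = 5.23% + 1.90 × 8.06% = 20.5440%
α = realised − required = 17.7705% − 20.5440% = -2.77%

-2.77%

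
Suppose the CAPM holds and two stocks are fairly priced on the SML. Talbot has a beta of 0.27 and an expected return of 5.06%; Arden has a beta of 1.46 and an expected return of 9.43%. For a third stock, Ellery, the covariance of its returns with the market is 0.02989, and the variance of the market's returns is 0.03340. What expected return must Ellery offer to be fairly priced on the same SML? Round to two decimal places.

MRP = (9.43% − 5.06%) / (1.46 − 0.27) = 3.6723%
R_f = 5.06% − 0.27 × 3.6723% = 4.0685%
β_Ellery = Cov / Var(R_m) = 0.02989 / 0.03340 = 0.8949
E(R_Ellery) = R_f + β × MRP = 4.0685% + 0.8949 × 3.6723% = 7.35%

7.35%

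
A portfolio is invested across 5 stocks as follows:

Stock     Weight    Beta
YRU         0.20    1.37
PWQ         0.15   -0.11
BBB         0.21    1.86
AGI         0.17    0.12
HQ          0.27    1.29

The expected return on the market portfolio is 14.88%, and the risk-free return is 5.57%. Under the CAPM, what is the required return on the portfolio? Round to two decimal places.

β_P = Σ w_i β_i = 0.20×1.37 + 0.15×-0.11 + 0.21×1.86 + 0.17×0.12 + 0.27×1.29 = 1.0168
MRP = 14.88% − 5.57% = 9.31%
E(R_P) = R_f + β_P × MRP = 5.57% + 1.0168 × 9.31% = 15.04%

15.04%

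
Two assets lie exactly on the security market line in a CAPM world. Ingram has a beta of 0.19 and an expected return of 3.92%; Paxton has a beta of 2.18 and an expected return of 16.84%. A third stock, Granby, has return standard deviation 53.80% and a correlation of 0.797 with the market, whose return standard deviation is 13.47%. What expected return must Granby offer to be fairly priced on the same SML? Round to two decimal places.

MRP = (16.84% − 3.92%) / (2.18 − 0.19) = 6.4925%
R_f = 3.92% − 0.19 × 6.4925% = 2.6864%
β_Granby = ρ·σ_i/σ_m = 0.797 × 53.80 / 13.47 = 3.1833
E(R_Granby) = R_f + β × MRP = 2.6864% + 3.1833 × 6.4925% = 23.35%

23.35%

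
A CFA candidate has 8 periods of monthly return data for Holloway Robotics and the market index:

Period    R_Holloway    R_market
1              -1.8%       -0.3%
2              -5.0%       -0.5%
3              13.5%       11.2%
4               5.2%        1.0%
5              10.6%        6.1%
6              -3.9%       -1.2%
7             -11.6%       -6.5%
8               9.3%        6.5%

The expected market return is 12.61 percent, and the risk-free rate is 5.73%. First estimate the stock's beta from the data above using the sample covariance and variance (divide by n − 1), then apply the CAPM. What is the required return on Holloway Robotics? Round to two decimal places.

Mean R_i = (-1.8 − 5.0 + 13.5 + 5.2 + 10.6 − 3.9 − 11.6 + 9.3) / 8 = 2.0375%
Mean R_m = (-0.3 − 0.5 + 11.2 + 1.0 + 6.1 − 1.2 − 6.5 + 6.5) / 8 = 2.0375%
Σ(R_i − R̄_i)(R_m − R̄_m) = 331.4188  ⇒  Cov = 331.4188 / 7 = 47.3455
Σ(R_m − R̄_m)² = 216.7188  ⇒  Var(R_m) = 216.7188 / 7 = 30.9598
β = Cov / Var(R_m) = 47.3455 / 30.9598 = 1.5293
MRP = 12.61% − 5.73% = 6.88%
E(R) = R_f + β × MRP = 5.73% + 1.5293 × 6.88% = 16.25%

16.25%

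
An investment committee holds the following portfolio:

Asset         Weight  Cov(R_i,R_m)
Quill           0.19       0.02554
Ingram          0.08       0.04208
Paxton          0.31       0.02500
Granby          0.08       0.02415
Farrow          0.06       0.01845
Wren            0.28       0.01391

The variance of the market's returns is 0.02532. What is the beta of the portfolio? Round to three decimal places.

β_Quill = 0.02554 / 0.02532 = 1.0087
β_Ingram = 0.04208 / 0.02532 = 1.6619
β_Paxton = 0.02500 / 0.02532 = 0.9874
β_Granby = 0.02415 / 0.02532 = 0.9538
β_Farrow = 0.01845 / 0.02532 = 0.7287
β_Wren = 0.01391 / 0.02532 = 0.5494
β_P = Σ w_i β_i = 0.19×1.0087 + 0.08×1.6619 + 0.31×0.9874 + 0.08×0.9538 + 0.06×0.7287 + 0.28×0.5494 = 0.9046

0.905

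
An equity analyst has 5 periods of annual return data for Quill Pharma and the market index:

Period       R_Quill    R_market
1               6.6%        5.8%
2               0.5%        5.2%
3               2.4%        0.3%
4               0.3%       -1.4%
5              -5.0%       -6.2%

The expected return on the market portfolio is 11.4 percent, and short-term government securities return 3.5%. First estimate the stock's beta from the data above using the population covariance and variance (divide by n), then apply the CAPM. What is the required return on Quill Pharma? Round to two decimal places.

9.01%

Mean R_i = (6.6 + 0.5 + 2.4 + 0.3 − 5.0) / 5 = 0.9600%
Mean R_m = (5.8 + 5.2 + 0.3 − 1.4 − 6.2) / 5 = 0.7400%
Σ(R_i − R̄_i)(R_m − R̄_m) = 68.6280  ⇒  Cov = 68.6280 / 5 = 13.7256
Σ(R_m − R̄_m)² = 98.4320  ⇒  Var(R_m) = 98.4320 / 5 = 19.6864
β = Cov / Var(R_m) = 13.7256 / 19.6864 = 0.6972
MRP = 11.4% − 3.5% = 7.90%
E(R) = R_f + β × MRP = 3.5% + 0.6972 × 7.9% = 9.01%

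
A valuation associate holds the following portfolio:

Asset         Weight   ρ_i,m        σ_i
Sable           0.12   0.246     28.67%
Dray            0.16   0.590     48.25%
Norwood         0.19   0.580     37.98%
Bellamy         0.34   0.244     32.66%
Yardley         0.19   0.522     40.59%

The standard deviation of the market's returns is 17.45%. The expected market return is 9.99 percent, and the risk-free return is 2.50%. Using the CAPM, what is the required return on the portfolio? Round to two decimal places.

β_Sable = 0.246 × 28.67% / 17.45% = 0.4042
β_Dray = 0.590 × 48.25% / 17.45% = 1.6314
β_Norwood = 0.580 × 37.98% / 17.45% = 1.2624
β_Bellamy = 0.244 × 32.66% / 17.45% = 0.4567
β_Yardley = 0.522 × 40.59% / 17.45% = 1.2142
β_P = Σ w_i β_i = 0.12×0.4042 + 0.16×1.6314 + 0.19×1.2624 + 0.34×0.4567 + 0.19×1.2142 = 0.9354
MRP = 9.99% − 2.50% = 7.49%
E(R_P) = R_f + β_P × MRP = 2.50% + 0.9354 × 7.49% = 9.51%

9.51%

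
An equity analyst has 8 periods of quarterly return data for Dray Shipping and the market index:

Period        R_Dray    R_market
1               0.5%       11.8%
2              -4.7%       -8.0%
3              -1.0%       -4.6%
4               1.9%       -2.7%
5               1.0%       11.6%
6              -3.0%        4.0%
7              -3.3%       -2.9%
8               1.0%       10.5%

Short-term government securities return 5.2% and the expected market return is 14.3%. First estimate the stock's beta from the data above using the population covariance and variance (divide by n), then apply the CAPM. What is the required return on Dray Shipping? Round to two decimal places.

Mean R_i = (0.5 − 4.7 − 1.0 + 1.9 + 1.0 − 3.0 − 3.3 + 1.0) / 8 = -0.9500%
Mean R_m = (11.8 − 8.0 − 4.6 − 2.7 + 11.6 + 4.0 − 2.9 + 10.5) / 8 = 2.4625%
Σ(R_i − R̄_i)(R_m − R̄_m) = 81.3550  ⇒  Cov = 81.3550 / 8 = 10.1694
Σ(R_m − R̄_m)² = 452.3988  ⇒  Var(R_m) = 452.3988 / 8 = 56.5499
β = Cov / Var(R_m) = 10.1694 / 56.5499 = 0.1798
MRP = 14.3% − 5.2% = 9.10%
E(R) = R_f + β × MRP = 5.2% + 0.1798 × 9.1% = 6.84%

6.84%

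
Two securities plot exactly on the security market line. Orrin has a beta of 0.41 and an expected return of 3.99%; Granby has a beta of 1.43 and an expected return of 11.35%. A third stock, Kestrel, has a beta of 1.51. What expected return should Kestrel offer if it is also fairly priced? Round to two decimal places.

MRP (SML slope) = (11.35% − 3.99%) / (1.43 − 0.41) = 7.36% / 1.02 = 7.2157%
R_f (intercept) = 3.99% − 0.41 × 7.2157% = 1.0316%
E(R_Kestrel) = R_f + β × MRP = 1.0316% + 1.51 × 7.2157% = 11.93%

11.93%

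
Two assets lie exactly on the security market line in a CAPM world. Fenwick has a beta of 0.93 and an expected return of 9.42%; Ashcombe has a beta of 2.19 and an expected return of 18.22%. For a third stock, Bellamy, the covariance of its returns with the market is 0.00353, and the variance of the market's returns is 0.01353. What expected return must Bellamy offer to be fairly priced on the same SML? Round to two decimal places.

MRP = (18.22% − 9.42%) / (2.19 − 0.93) = 6.9841%
R_f = 9.42% − 0.93 × 6.9841% = 2.9248%
β_Bellamy = Cov / Var(R_m) = 0.00353 / 0.01353 = 0.2609
E(R_Bellamy) = R_f + β × MRP = 2.9248% + 0.2609 × 6.9841% = 4.75%

4.75%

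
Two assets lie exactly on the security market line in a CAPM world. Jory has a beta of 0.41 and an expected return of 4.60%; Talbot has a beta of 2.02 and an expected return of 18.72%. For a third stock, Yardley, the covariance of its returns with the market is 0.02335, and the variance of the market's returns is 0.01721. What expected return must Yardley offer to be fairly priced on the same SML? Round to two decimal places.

MRP = (18.72% − 4.60%) / (2.02 − 0.41) = 8.7702%
R_f = 4.60% − 0.41 × 8.7702% = 1.0042%
β_Yardley = Cov / Var(R_m) = 0.02335 / 0.01721 = 1.3568
E(R_Yardley) = R_f + β × MRP = 1.0042% + 1.3568 × 8.7702% = 12.90%

12.90%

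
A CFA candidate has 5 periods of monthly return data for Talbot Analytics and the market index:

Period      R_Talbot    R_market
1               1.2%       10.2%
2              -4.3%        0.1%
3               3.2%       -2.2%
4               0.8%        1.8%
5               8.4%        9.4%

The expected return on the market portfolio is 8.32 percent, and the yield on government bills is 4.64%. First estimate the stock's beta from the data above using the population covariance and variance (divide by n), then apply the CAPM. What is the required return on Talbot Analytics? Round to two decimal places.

6.08%

Mean R_i = (1.2 − 4.3 + 3.2 + 0.8 + 8.4) / 5 = 1.8600%
Mean R_m = (10.2 + 0.1 − 2.2 + 1.8 + 9.4) / 5 = 3.8600%
Σ(R_i − R̄_i)(R_m − R̄_m) = 49.2720  ⇒  Cov = 49.2720 / 5 = 9.8544
Σ(R_m − R̄_m)² = 125.9920  ⇒  Var(R_m) = 125.9920 / 5 = 25.1984
β = Cov / Var(R_m) = 9.8544 / 25.1984 = 0.3911
MRP = 8.32% − 4.64% = 3.68%
E(R) = R_f + β × MRP = 4.64% + 0.3911 × 3.68% = 6.08%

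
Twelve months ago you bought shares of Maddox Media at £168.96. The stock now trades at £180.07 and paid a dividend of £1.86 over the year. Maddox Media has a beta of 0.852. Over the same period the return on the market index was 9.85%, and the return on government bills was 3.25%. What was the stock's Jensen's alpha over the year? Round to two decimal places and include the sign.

Realised HPR = (P1 + D1 − P0) / P0 = (180.07 + 1.86 − 168.96) / 168.96 = 12.97 / 168.96 = 7.6764%
MRP = 9.85% − 3.25% = 6.60%
CAPM required = R_f + β·MRP = 3.25% + 0.852 × 6.60% = 8.87320%
α = realised − required = 7.6764% − 8.87320% = -1.20%

-1.20%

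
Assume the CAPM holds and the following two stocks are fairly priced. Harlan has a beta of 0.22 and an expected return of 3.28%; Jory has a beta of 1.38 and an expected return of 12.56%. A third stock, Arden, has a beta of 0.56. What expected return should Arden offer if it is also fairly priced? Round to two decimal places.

6.00%

MRP (SML slope) = (12.56% − 3.28%) / (1.38 − 0.22) = 9.28% / 1.16 = 8.0000%
R_f (intercept) = 3.28% − 0.22 × 8.0000% = 1.5200%
E(R_Arden) = R_f + β × MRP = 1.5200% + 0.56 × 8.0000% = 6.00%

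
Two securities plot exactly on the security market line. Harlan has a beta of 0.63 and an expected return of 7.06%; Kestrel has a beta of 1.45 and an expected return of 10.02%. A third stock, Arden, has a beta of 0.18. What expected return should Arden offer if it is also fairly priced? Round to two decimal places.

5.44%

MRP (SML slope) = (10.02% − 7.06%) / (1.45 − 0.63) = 2.96% / 0.82 = 3.6098%
R_f (intercept) = 7.06% − 0.63 × 3.6098% = 4.7858%
E(R_Arden) = R_f + β × MRP = 4.7858% + 0.18 × 3.6098% = 5.44%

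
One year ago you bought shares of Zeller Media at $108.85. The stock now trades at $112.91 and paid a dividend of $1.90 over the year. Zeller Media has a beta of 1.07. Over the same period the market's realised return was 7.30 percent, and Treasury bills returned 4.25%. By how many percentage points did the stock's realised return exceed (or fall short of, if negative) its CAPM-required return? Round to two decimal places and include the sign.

Realised HPR = (P1 + D1 − P0) / P0 = (112.91 + 1.90 − 108.85) / 108.85 = 5.96 / 108.85 = 5.4754%
MRP = 7.30% − 4.25% = 3.05%
CAPM required = R_f + β·MRP = 4.25% + 1.07 × 3.05% = 7.5135%
α = realised − required = 5.4754% − 7.5135% = -2.04%

-2.04%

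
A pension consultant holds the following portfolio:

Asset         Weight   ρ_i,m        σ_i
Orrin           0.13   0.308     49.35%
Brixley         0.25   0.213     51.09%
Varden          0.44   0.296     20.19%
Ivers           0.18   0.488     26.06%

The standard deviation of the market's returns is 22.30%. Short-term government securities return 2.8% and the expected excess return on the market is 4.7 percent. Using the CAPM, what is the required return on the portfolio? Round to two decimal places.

β_Orrin = 0.308 × 49.35% / 22.30% = 0.6816
β_Brixley = 0.213 × 51.09% / 22.30% = 0.4880
β_Varden = 0.296 × 20.19% / 22.30% = 0.2680
β_Ivers = 0.488 × 26.06% / 22.30% = 0.5703
β_P = Σ w_i β_i = 0.13×0.6816 + 0.25×0.4880 + 0.44×0.2680 + 0.18×0.5703 = 0.4312
E(R_P) = R_f + β_P × MRP = 2.8% + 0.4312 × 4.7% = 4.83%

4.83%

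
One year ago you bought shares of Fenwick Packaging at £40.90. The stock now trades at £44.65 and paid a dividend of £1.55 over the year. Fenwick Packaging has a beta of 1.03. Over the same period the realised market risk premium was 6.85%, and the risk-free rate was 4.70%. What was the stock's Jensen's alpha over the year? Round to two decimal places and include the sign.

Realised HPR = (P1 + D1 − P0) / P0 = (44.65 + 1.55 − 40.90) / 40.90 = 5.30 / 40.90 = 12.9584%
CAPM required = R_f + β·MRP = 4.70% + 1.03 × 6.85% = 11.7555%
α = realised − required = 12.9584% − 11.7555% = +1.20%

+1.20%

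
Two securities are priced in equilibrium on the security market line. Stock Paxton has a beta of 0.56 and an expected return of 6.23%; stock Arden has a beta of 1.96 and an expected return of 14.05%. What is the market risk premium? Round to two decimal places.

5.59%

Both satisfy E(R) = R_f + β·MRP, so the slope of the SML is
MRP = (14.05% − 6.23%) / (1.96 − 0.56) = 7.82% / 1.40 = 5.5857%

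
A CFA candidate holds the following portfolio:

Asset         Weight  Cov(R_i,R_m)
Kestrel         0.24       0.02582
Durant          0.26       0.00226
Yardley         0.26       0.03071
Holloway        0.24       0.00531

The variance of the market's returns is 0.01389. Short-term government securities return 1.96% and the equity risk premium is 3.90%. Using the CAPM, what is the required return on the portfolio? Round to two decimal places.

6.46%

β_Kestrel = 0.02582 / 0.01389 = 1.8589
β_Durant = 0.00226 / 0.01389 = 0.1627
β_Yardley = 0.03071 / 0.01389 = 2.2109
β_Holloway = 0.00531 / 0.01389 = 0.3823
β_P = Σ w_i β_i = 0.24×1.8589 + 0.26×0.1627 + 0.26×2.2109 + 0.24×0.3823 = 1.1550
E(R_P) = R_f + β_P × MRP = 1.96% + 1.1550 × 3.90% = 6.46%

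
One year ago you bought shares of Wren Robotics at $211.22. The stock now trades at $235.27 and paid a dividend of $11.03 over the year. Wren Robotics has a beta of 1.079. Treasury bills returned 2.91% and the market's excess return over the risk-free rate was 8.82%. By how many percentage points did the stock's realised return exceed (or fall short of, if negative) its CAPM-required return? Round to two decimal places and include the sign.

+4.18%

Realised HPR = (P1 + D1 − P0) / P0 = (235.27 + 11.03 − 211.22) / 211.22 = 35.08 / 211.22 = 16.6083%
CAPM required = R_f + β·MRP = 2.91% + 1.079 × 8.82% = 12.42678%
α = realised − required = 16.6083% − 12.42678% = +4.18%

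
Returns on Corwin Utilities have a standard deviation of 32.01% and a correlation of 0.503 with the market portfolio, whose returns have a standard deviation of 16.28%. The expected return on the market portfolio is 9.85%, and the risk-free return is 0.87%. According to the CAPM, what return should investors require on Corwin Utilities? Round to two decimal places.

β = ρ × σ_i / σ_m = 0.503 × 32.01% / 16.28% = 0.9890
MRP = 9.85% − 0.87% = 8.98%
E(R) = 0.87% + 0.9890 × 8.98% = 9.75%

9.75%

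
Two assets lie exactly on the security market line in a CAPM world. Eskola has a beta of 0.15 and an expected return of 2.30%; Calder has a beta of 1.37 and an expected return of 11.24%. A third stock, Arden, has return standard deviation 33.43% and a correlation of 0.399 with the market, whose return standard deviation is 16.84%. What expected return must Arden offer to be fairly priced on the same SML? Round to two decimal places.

7.01%

MRP = (11.24% − 2.30%) / (1.37 − 0.15) = 7.3279%
R_f = 2.30% − 0.15 × 7.3279% = 1.2008%
β_Arden = ρ·σ_i/σ_m = 0.399 × 33.43 / 16.84 = 0.7921
E(R_Arden) = R_f + β × MRP = 1.2008% + 0.7921 × 7.3279% = 7.01%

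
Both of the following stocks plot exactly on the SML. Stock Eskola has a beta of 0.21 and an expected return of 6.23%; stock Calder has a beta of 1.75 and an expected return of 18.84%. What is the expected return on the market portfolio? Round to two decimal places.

Both satisfy E(R) = R_f + β·MRP, so the slope of the SML is
MRP = (18.84% − 6.23%) / (1.75 − 0.21) = 12.61% / 1.54 = 8.1883%
R_f = E(R_Eskola) − β_Eskola·MRP = 6.23% − 0.21 × 8.1883% = 4.5105%
E(R_m) = R_f + MRP = 4.5105% + 8.1883% = 12.70%

12.70%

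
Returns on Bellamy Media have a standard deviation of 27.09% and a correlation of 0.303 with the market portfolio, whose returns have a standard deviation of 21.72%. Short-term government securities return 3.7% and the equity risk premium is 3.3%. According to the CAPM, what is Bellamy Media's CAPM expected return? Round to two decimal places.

4.95%

β = ρ × σ_i / σ_m = 0.303 × 27.09% / 21.72% = 0.3779
E(R) = 3.7% + 0.3779 × 3.3% = 4.95%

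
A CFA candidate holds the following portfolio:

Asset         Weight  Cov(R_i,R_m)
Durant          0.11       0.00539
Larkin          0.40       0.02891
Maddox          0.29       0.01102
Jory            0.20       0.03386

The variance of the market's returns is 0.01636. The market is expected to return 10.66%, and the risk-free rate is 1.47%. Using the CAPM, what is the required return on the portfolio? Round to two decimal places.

13.90%

β_Durant = 0.00539 / 0.01636 = 0.3295
β_Larkin = 0.02891 / 0.01636 = 1.7671
β_Maddox = 0.01102 / 0.01636 = 0.6736
β_Jory = 0.03386 / 0.01636 = 2.0697
β_P = Σ w_i β_i = 0.11×0.3295 + 0.40×1.7671 + 0.29×0.6736 + 0.20×2.0697 = 1.3524
MRP = 10.66% − 1.47% = 9.19%
E(R_P) = R_f + β_P × MRP = 1.47% + 1.3524 × 9.19% = 13.90%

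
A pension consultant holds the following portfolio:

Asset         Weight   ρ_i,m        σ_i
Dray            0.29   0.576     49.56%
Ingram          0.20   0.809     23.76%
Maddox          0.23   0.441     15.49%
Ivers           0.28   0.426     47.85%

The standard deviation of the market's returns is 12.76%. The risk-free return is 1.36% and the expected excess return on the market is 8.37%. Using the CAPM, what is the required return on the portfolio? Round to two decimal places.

β_Dray = 0.576 × 49.56% / 12.76% = 2.2372
β_Ingram = 0.809 × 23.76% / 12.76% = 1.5064
β_Maddox = 0.441 × 15.49% / 12.76% = 0.5354
β_Ivers = 0.426 × 47.85% / 12.76% = 1.5975
β_P = Σ w_i β_i = 0.29×2.2372 + 0.20×1.5064 + 0.23×0.5354 + 0.28×1.5975 = 1.5205
E(R_P) = R_f + β_P × MRP = 1.36% + 1.5205 × 8.37% = 14.09%

14.09%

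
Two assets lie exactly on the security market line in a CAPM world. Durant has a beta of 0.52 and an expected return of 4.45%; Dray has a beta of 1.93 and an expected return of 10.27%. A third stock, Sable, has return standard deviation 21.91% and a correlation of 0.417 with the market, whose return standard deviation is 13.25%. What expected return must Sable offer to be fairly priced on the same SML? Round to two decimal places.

MRP = (10.27% − 4.45%) / (1.93 − 0.52) = 4.1277%
R_f = 4.45% − 0.52 × 4.1277% = 2.3036%
β_Sable = ρ·σ_i/σ_m = 0.417 × 21.91 / 13.25 = 0.6895
E(R_Sable) = R_f + β × MRP = 2.3036% + 0.6895 × 4.1277% = 5.15%

5.15%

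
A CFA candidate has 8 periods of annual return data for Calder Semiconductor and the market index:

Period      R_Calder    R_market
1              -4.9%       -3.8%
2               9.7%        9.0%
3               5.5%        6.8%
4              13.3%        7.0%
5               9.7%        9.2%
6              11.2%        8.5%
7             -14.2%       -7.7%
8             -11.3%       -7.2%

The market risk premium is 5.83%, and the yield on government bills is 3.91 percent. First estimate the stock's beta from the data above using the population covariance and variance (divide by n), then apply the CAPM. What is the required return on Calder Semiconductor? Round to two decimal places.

12.08%

Mean R_i = (-4.9 + 9.7 + 5.5 + 13.3 + 9.7 + 11.2 − 14.2 − 11.3) / 8 = 2.3750%
Mean R_m = (-3.8 + 9.0 + 6.8 + 7.0 + 9.2 + 8.5 − 7.7 − 7.2) / 8 = 2.7250%
Σ(R_i − R̄_i)(R_m − R̄_m) = 559.7850  ⇒  Cov = 559.7850 / 8 = 69.9731
Σ(R_m − R̄_m)² = 399.2950  ⇒  Var(R_m) = 399.2950 / 8 = 49.9119
β = Cov / Var(R_m) = 69.9731 / 49.9119 = 1.4019
E(R) = R_f + β × MRP = 3.91% + 1.4019 × 5.83% = 12.08%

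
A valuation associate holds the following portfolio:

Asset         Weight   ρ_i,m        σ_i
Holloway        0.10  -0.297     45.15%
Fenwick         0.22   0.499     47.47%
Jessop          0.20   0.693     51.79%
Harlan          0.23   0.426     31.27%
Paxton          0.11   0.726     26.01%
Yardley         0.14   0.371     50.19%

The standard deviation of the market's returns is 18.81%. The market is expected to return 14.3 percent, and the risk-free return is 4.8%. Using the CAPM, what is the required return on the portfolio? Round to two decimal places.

14.29%

β_Holloway = -0.297 × 45.15% / 18.81% = -0.7129
β_Fenwick = 0.499 × 47.47% / 18.81% = 1.2593
β_Jessop = 0.693 × 51.79% / 18.81% = 1.9081
β_Harlan = 0.426 × 31.27% / 18.81% = 0.7082
β_Paxton = 0.726 × 26.01% / 18.81% = 1.0039
β_Yardley = 0.371 × 50.19% / 18.81% = 0.9899
β_P = Σ w_i β_i = 0.10×-0.7129 + 0.22×1.2593 + 0.20×1.9081 + 0.23×0.7082 + 0.11×1.0039 + 0.14×0.9899 = 0.9993
MRP = 14.3% − 4.8% = 9.50%
E(R_P) = R_f + β_P × MRP = 4.8% + 0.9993 × 9.5% = 14.29%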